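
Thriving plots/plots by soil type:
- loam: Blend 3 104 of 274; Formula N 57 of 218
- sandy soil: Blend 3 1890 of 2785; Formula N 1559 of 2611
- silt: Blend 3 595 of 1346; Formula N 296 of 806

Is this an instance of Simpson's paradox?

Loam: Blend 3 104/274 = 38.0%, Formula N 57/218 = 26.1% → Blend 3
Sandy soil: Blend 3 1890/2785 = 67.9%, Formula N 1559/2611 = 59.7% → Blend 3
Silt: Blend 3 595/1346 = 44.2%, Formula N 296/806 = 36.7% → Blend 3
Overall: Blend 3 2589/4405 = 58.8%, Formula N 1912/3635 = 52.6% → Blend 3
Blend 3 wins overall and in every soil group — no reversal.

No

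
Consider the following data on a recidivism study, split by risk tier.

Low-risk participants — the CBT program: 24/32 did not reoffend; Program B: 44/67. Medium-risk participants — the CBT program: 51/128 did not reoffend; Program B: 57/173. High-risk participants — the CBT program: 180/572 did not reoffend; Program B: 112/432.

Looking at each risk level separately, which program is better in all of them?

Low-risk: the CBT program 24/32 = 75.0%, Program B 44/67 = 65.7% → the CBT program
Medium-risk: the CBT program 51/128 = 39.8%, Program B 57/173 = 32.9% → the CBT program
High-risk: the CBT program 180/572 = 31.5%, Program B 112/432 = 25.9% → the CBT program
The CBT program has the higher rate in all 3 groups.

the CBT program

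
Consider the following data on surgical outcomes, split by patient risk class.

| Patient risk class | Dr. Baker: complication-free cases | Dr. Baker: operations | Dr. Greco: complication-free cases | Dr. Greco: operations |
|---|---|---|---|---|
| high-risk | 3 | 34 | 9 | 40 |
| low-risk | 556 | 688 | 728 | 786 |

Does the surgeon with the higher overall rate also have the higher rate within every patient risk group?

Yes

High-risk: Dr. Baker 3/34 = 8.8%, Dr. Greco 9/40 = 22.5% → Dr. Greco
Low-risk: Dr. Baker 556/688 = 80.8%, Dr. Greco 728/786 = 92.6% → Dr. Greco
Overall: Dr. Baker 559/722 = 77.4%, Dr. Greco 737/826 = 89.2% → Dr. Greco
Dr. Greco wins overall and in every patient risk group — no reversal.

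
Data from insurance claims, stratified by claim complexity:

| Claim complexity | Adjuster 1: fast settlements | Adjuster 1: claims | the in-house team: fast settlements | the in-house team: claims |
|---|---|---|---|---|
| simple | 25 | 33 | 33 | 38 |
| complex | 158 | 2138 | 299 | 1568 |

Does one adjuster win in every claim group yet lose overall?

Simple: Adjuster 1 25/33 = 75.8%, the in-house team 33/38 = 86.8% → the in-house team
Complex: Adjuster 1 158/2138 = 7.4%, the in-house team 299/1568 = 19.1% → the in-house team
Overall: Adjuster 1 183/2171 = 8.4%, the in-house team 332/1606 = 20.7% → the in-house team
The in-house team wins overall and in every claim group — no reversal.

No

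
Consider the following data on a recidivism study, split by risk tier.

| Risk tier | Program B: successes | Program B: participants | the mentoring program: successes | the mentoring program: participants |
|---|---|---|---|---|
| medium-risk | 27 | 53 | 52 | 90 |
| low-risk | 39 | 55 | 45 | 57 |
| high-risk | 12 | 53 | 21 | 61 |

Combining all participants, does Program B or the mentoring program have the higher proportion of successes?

the mentoring program

Medium-risk: Program B 27/53 = 50.9%, the mentoring program 52/90 = 57.8% → the mentoring program
Low-risk: Program B 39/55 = 70.9%, the mentoring program 45/57 = 78.9% → the mentoring program
High-risk: Program B 12/53 = 22.6%, the mentoring program 21/61 = 34.4% → the mentoring program
Overall: Program B 78/161 = 48.4%, the mentoring program 118/208 = 56.7% → the mentoring program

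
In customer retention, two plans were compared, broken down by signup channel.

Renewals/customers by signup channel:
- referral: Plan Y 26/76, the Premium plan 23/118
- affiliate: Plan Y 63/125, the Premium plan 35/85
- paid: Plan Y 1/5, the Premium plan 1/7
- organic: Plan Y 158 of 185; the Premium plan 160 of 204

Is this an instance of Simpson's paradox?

No

Referral: Plan Y 26/76 = 34.2%, the Premium plan 23/118 = 19.5% → Plan Y
Affiliate: Plan Y 63/125 = 50.4%, the Premium plan 35/85 = 41.2% → Plan Y
Paid: Plan Y 1/5 = 20.0%, the Premium plan 1/7 = 14.3% → Plan Y
Organic: Plan Y 158/185 = 85.4%, the Premium plan 160/204 = 78.4% → Plan Y
Overall: Plan Y 248/391 = 63.4%, the Premium plan 219/414 = 52.9% → Plan Y
Plan Y wins overall and in every signup group — no reversal.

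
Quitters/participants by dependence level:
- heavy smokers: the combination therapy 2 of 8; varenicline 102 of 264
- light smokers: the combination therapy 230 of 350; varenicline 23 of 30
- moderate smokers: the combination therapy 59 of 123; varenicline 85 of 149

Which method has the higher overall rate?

Heavy smokers: the combination therapy 2/8 = 25.0%, varenicline 102/264 = 38.6% → varenicline
Light smokers: the combination therapy 230/350 = 65.7%, varenicline 23/30 = 76.7% → varenicline
Moderate smokers: the combination therapy 59/123 = 48.0%, varenicline 85/149 = 57.0% → varenicline
Overall: the combination therapy 291/481 = 60.5%, varenicline 210/443 = 47.4% → the combination therapy
(Varenicline wins every dependence group but the combination therapy wins overall — varenicline's participants skew toward the low-rate heavy smokers group.)

the combination therapy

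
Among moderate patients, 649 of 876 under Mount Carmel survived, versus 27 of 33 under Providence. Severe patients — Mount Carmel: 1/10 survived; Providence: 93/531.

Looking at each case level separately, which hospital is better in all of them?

Moderate: Mount Carmel 649/876 = 74.1%, Providence 27/33 = 81.8% → Providence
Severe: Mount Carmel 1/10 = 10.0%, Providence 93/531 = 17.5% → Providence
Providence has the higher rate in both groups.

Providence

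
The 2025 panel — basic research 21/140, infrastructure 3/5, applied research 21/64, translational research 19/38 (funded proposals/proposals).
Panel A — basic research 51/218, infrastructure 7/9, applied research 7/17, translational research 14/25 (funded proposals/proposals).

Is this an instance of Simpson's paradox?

No

Basic research: the 2025 panel 21/140 = 15.0%, Panel A 51/218 = 23.4% → Panel A
Infrastructure: the 2025 panel 3/5 = 60.0%, Panel A 7/9 = 77.8% → Panel A
Applied research: the 2025 panel 21/64 = 32.8%, Panel A 7/17 = 41.2% → Panel A
Translational research: the 2025 panel 19/38 = 50.0%, Panel A 14/25 = 56.0% → Panel A
Overall: the 2025 panel 64/247 = 25.9%, Panel A 79/269 = 29.4% → Panel A
Panel A wins overall and in every proposal group — no reversal.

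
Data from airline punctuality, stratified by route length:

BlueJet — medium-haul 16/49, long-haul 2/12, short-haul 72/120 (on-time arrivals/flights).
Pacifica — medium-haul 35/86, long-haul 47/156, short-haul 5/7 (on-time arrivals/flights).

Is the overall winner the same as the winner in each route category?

Medium-haul: BlueJet 16/49 = 32.7%, Pacifica 35/86 = 40.7% → Pacifica
Long-haul: BlueJet 2/12 = 16.7%, Pacifica 47/156 = 30.1% → Pacifica
Short-haul: BlueJet 72/120 = 60.0%, Pacifica 5/7 = 71.4% → Pacifica
Overall: BlueJet 90/181 = 49.7%, Pacifica 87/249 = 34.9% → BlueJet
Pacifica wins each route group but BlueJet wins overall — the comparison reverses. Pacifica's flights skew toward long-haul, which has a lower base rate.

No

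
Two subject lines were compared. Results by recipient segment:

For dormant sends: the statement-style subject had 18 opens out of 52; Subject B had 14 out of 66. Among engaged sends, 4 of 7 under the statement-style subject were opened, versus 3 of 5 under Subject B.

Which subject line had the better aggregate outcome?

Dormant: the statement-style subject 18/52 = 34.6%, Subject B 14/66 = 21.2% → the statement-style subject
Engaged: the statement-style subject 4/7 = 57.1%, Subject B 3/5 = 60.0% → Subject B
Overall: the statement-style subject 22/59 = 37.3%, Subject B 17/71 = 23.9% → the statement-style subject
(Neither sweeps every recipient group, but the statement-style subject has the higher pooled rate.)

the statement-style subject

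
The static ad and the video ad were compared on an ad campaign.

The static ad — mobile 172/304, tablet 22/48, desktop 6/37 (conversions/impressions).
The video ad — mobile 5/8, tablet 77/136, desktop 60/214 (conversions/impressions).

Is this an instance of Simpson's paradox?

Yes

Mobile: the static ad 172/304 = 56.6%, the video ad 5/8 = 62.5% → the video ad
Tablet: the static ad 22/48 = 45.8%, the video ad 77/136 = 56.6% → the video ad
Desktop: the static ad 6/37 = 16.2%, the video ad 60/214 = 28.0% → the video ad
Overall: the static ad 200/389 = 51.4%, the video ad 142/358 = 39.7% → the static ad
The video ad wins each device group but the static ad wins overall — the comparison reverses. The video ad's impressions skew toward desktop, which has a lower base rate.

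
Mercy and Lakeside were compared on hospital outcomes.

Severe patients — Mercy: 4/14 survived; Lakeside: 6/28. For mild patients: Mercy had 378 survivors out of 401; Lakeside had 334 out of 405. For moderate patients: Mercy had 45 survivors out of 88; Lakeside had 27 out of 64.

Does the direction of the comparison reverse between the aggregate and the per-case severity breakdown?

Severe: Mercy 4/14 = 28.6%, Lakeside 6/28 = 21.4% → Mercy
Mild: Mercy 378/401 = 94.3%, Lakeside 334/405 = 82.5% → Mercy
Moderate: Mercy 45/88 = 51.1%, Lakeside 27/64 = 42.2% → Mercy
Overall: Mercy 427/503 = 84.9%, Lakeside 367/497 = 73.8% → Mercy
Mercy wins overall and in every case group — no reversal.

No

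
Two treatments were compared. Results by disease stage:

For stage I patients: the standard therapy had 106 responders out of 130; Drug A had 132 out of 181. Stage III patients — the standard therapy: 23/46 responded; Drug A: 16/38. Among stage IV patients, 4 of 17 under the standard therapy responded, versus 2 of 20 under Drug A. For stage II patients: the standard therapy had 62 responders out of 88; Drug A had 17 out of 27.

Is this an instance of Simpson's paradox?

Stage I: the standard therapy 106/130 = 81.5%, Drug A 132/181 = 72.9% → the standard therapy
Stage III: the standard therapy 23/46 = 50.0%, Drug A 16/38 = 42.1% → the standard therapy
Stage IV: the standard therapy 4/17 = 23.5%, Drug A 2/20 = 10.0% → the standard therapy
Stage II: the standard therapy 62/88 = 70.5%, Drug A 17/27 = 63.0% → the standard therapy
Overall: the standard therapy 195/281 = 69.4%, Drug A 167/266 = 62.8% → the standard therapy
The standard therapy wins overall and in every disease group — no reversal.

No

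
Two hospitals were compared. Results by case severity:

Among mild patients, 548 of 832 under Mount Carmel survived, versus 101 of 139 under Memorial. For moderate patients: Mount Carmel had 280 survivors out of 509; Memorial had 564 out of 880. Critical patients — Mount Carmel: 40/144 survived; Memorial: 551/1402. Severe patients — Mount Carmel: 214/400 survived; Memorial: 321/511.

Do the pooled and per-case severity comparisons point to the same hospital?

No

Mild: Mount Carmel 548/832 = 65.9%, Memorial 101/139 = 72.7% → Memorial
Moderate: Mount Carmel 280/509 = 55.0%, Memorial 564/880 = 64.1% → Memorial
Critical: Mount Carmel 40/144 = 27.8%, Memorial 551/1402 = 39.3% → Memorial
Severe: Mount Carmel 214/400 = 53.5%, Memorial 321/511 = 62.8% → Memorial
Overall: Mount Carmel 1082/1885 = 57.4%, Memorial 1537/2932 = 52.4% → Mount Carmel
Memorial wins each case group but Mount Carmel wins overall — the comparison reverses. Memorial's patients skew toward critical, which has a lower base rate.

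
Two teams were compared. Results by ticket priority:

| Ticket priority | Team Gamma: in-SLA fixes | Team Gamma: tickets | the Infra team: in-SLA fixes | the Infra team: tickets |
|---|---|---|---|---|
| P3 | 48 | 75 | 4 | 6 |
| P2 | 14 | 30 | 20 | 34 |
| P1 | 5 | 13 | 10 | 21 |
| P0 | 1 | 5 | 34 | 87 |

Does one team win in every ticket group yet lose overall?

P3: Team Gamma 48/75 = 64.0%, the Infra team 4/6 = 66.7% → the Infra team
P2: Team Gamma 14/30 = 46.7%, the Infra team 20/34 = 58.8% → the Infra team
P1: Team Gamma 5/13 = 38.5%, the Infra team 10/21 = 47.6% → the Infra team
P0: Team Gamma 1/5 = 20.0%, the Infra team 34/87 = 39.1% → the Infra team
Overall: Team Gamma 68/123 = 55.3%, the Infra team 68/148 = 45.9% → Team Gamma
The Infra team wins each ticket group but Team Gamma wins overall — the comparison reverses. The Infra team's tickets skew toward P0, which has a lower base rate.

Yes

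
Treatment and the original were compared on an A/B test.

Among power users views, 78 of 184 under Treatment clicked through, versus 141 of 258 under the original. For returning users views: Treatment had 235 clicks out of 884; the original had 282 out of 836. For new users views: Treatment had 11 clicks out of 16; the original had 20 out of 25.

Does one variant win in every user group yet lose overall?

Power users: Treatment 78/184 = 42.4%, the original 141/258 = 54.7% → the original
Returning users: Treatment 235/884 = 26.6%, the original 282/836 = 33.7% → the original
New users: Treatment 11/16 = 68.8%, the original 20/25 = 80.0% → the original
Overall: Treatment 324/1084 = 29.9%, the original 443/1119 = 39.6% → the original
The original wins overall and in every user group — no reversal.

No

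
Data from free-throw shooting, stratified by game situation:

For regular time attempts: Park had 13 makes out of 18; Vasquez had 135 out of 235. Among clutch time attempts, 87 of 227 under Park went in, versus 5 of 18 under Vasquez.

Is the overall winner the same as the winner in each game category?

Regular time: Park 13/18 = 72.2%, Vasquez 135/235 = 57.4% → Park
Clutch time: Park 87/227 = 38.3%, Vasquez 5/18 = 27.8% → Park
Overall: Park 100/245 = 40.8%, Vasquez 140/253 = 55.3% → Vasquez
Park wins each game group but Vasquez wins overall — the comparison reverses. Park's attempts skew toward clutch time, which has a lower base rate.

No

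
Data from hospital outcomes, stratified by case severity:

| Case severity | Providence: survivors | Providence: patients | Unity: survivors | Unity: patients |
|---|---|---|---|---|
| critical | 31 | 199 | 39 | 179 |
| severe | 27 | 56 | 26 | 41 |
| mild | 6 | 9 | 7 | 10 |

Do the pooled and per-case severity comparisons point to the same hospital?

Critical: Providence 31/199 = 15.6%, Unity 39/179 = 21.8% → Unity
Severe: Providence 27/56 = 48.2%, Unity 26/41 = 63.4% → Unity
Mild: Providence 6/9 = 66.7%, Unity 7/10 = 70.0% → Unity
Overall: Providence 64/264 = 24.2%, Unity 72/230 = 31.3% → Unity
Unity wins overall and in every case group — no reversal.

Yes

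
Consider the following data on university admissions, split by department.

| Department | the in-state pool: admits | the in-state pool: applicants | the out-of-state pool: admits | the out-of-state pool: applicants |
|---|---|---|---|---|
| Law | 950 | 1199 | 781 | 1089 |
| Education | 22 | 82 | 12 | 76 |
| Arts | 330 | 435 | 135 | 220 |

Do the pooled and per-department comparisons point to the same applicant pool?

Law: the in-state pool 950/1199 = 79.2%, the out-of-state pool 781/1089 = 71.7% → the in-state pool
Education: the in-state pool 22/82 = 26.8%, the out-of-state pool 12/76 = 15.8% → the in-state pool
Arts: the in-state pool 330/435 = 75.9%, the out-of-state pool 135/220 = 61.4% → the in-state pool
Overall: the in-state pool 1302/1716 = 75.9%, the out-of-state pool 928/1385 = 67.0% → the in-state pool
The in-state pool wins overall and in every department group — no reversal.

Yes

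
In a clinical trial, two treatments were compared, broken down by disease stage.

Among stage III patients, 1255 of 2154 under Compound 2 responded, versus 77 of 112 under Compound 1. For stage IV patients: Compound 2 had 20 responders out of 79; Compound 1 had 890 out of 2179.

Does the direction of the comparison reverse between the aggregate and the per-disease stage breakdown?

Stage III: Compound 2 1255/2154 = 58.3%, Compound 1 77/112 = 68.8% → Compound 1
Stage IV: Compound 2 20/79 = 25.3%, Compound 1 890/2179 = 40.8% → Compound 1
Overall: Compound 2 1275/2233 = 57.1%, Compound 1 967/2291 = 42.2% → Compound 2
Compound 1 wins each disease group but Compound 2 wins overall — the comparison reverses. Compound 1's patients skew toward stage IV, which has a lower base rate.

Yes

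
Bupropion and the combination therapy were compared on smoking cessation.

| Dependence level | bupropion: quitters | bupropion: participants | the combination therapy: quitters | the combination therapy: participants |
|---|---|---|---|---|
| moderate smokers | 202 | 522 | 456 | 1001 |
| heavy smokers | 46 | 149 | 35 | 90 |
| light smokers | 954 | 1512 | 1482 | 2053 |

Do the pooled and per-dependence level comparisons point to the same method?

Yes

Moderate smokers: bupropion 202/522 = 38.7%, the combination therapy 456/1001 = 45.6% → the combination therapy
Heavy smokers: bupropion 46/149 = 30.9%, the combination therapy 35/90 = 38.9% → the combination therapy
Light smokers: bupropion 954/1512 = 63.1%, the combination therapy 1482/2053 = 72.2% → the combination therapy
Overall: bupropion 1202/2183 = 55.1%, the combination therapy 1973/3144 = 62.8% → the combination therapy
The combination therapy wins overall and in every dependence group — no reversal.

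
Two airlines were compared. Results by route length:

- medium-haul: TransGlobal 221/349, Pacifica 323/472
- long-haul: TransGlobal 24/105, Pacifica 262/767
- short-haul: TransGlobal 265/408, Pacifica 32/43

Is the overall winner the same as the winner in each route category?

No

Medium-haul: TransGlobal 221/349 = 63.3%, Pacifica 323/472 = 68.4% → Pacifica
Long-haul: TransGlobal 24/105 = 22.9%, Pacifica 262/767 = 34.2% → Pacifica
Short-haul: TransGlobal 265/408 = 65.0%, Pacifica 32/43 = 74.4% → Pacifica
Overall: TransGlobal 510/862 = 59.2%, Pacifica 617/1282 = 48.1% → TransGlobal
Pacifica wins each route group but TransGlobal wins overall — the comparison reverses. Pacifica's flights skew toward long-haul, which has a lower base rate.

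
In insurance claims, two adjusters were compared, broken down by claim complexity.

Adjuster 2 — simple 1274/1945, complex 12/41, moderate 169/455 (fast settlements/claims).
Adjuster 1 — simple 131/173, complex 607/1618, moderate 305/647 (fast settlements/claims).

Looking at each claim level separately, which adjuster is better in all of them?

Adjuster 1

Simple: Adjuster 2 1274/1945 = 65.5%, Adjuster 1 131/173 = 75.7% → Adjuster 1
Complex: Adjuster 2 12/41 = 29.3%, Adjuster 1 607/1618 = 37.5% → Adjuster 1
Moderate: Adjuster 2 169/455 = 37.1%, Adjuster 1 305/647 = 47.1% → Adjuster 1
Adjuster 1 has the higher rate in all 3 groups.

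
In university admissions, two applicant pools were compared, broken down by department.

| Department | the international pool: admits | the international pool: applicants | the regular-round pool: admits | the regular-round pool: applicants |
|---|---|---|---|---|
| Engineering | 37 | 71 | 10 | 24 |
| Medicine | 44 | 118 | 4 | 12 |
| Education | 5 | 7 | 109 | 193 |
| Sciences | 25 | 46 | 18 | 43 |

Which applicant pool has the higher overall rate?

Engineering: the international pool 37/71 = 52.1%, the regular-round pool 10/24 = 41.7% → the international pool
Medicine: the international pool 44/118 = 37.3%, the regular-round pool 4/12 = 33.3% → the international pool
Education: the international pool 5/7 = 71.4%, the regular-round pool 109/193 = 56.5% → the international pool
Sciences: the international pool 25/46 = 54.3%, the regular-round pool 18/43 = 41.9% → the international pool
Overall: the international pool 111/242 = 45.9%, the regular-round pool 141/272 = 51.8% → the regular-round pool
(The international pool wins every department group but the regular-round pool wins overall — the international pool's applicants skew toward the low-rate Medicine group.)

the regular-round pool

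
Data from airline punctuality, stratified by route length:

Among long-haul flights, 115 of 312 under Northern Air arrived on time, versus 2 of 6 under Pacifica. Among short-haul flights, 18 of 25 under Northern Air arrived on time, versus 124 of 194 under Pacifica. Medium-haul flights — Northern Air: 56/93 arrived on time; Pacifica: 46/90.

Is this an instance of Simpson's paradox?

Long-haul: Northern Air 115/312 = 36.9%, Pacifica 2/6 = 33.3% → Northern Air
Short-haul: Northern Air 18/25 = 72.0%, Pacifica 124/194 = 63.9% → Northern Air
Medium-haul: Northern Air 56/93 = 60.2%, Pacifica 46/90 = 51.1% → Northern Air
Overall: Northern Air 189/430 = 44.0%, Pacifica 172/290 = 59.3% → Pacifica
Northern Air wins each route group but Pacifica wins overall — the comparison reverses. Northern Air's flights skew toward long-haul, which has a lower base rate.

Yes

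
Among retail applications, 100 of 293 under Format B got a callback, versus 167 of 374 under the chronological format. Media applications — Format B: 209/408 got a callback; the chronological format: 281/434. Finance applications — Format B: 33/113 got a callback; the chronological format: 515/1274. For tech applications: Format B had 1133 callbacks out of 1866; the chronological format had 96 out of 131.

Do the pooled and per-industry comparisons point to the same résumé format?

Retail: Format B 100/293 = 34.1%, the chronological format 167/374 = 44.7% → the chronological format
Media: Format B 209/408 = 51.2%, the chronological format 281/434 = 64.7% → the chronological format
Finance: Format B 33/113 = 29.2%, the chronological format 515/1274 = 40.4% → the chronological format
Tech: Format B 1133/1866 = 60.7%, the chronological format 96/131 = 73.3% → the chronological format
Overall: Format B 1475/2680 = 55.0%, the chronological format 1059/2213 = 47.9% → Format B
The chronological format wins each industry group but Format B wins overall — the comparison reverses. The chronological format's applications skew toward finance, which has a lower base rate.

No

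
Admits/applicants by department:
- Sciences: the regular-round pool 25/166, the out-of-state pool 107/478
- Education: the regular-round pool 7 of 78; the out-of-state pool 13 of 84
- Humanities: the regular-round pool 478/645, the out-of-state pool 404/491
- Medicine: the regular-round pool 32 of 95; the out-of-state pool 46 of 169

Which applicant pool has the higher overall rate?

Sciences: the regular-round pool 25/166 = 15.1%, the out-of-state pool 107/478 = 22.4% → the out-of-state pool
Education: the regular-round pool 7/78 = 9.0%, the out-of-state pool 13/84 = 15.5% → the out-of-state pool
Humanities: the regular-round pool 478/645 = 74.1%, the out-of-state pool 404/491 = 82.3% → the out-of-state pool
Medicine: the regular-round pool 32/95 = 33.7%, the out-of-state pool 46/169 = 27.2% → the regular-round pool
Overall: the regular-round pool 542/984 = 55.1%, the out-of-state pool 570/1222 = 46.6% → the regular-round pool
(Neither sweeps every department group, but the regular-round pool has the higher pooled rate.)

the regular-round pool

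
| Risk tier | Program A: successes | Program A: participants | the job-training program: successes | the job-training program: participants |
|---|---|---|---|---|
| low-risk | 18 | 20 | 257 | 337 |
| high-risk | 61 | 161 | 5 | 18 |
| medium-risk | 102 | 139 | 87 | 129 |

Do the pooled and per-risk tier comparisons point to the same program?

No

Low-risk: Program A 18/20 = 90.0%, the job-training program 257/337 = 76.3% → Program A
High-risk: Program A 61/161 = 37.9%, the job-training program 5/18 = 27.8% → Program A
Medium-risk: Program A 102/139 = 73.4%, the job-training program 87/129 = 67.4% → Program A
Overall: Program A 181/320 = 56.6%, the job-training program 349/484 = 72.1% → the job-training program
Program A wins each risk group but the job-training program wins overall — the comparison reverses. Program A's participants skew toward high-risk, which has a lower base rate.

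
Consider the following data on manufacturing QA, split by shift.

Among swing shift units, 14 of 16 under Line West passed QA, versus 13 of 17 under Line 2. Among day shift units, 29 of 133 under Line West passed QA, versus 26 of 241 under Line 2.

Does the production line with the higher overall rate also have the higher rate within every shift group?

Swing shift: Line West 14/16 = 87.5%, Line 2 13/17 = 76.5% → Line West
Day shift: Line West 29/133 = 21.8%, Line 2 26/241 = 10.8% → Line West
Overall: Line West 43/149 = 28.9%, Line 2 39/258 = 15.1% → Line West
Line West wins overall and in every shift group — no reversal.

Yes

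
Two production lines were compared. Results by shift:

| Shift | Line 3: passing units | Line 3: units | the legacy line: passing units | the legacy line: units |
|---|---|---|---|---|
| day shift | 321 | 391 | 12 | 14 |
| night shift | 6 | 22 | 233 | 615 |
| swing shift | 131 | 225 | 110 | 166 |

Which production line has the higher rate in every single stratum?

Day shift: Line 3 321/391 = 82.1%, the legacy line 12/14 = 85.7% → the legacy line
Night shift: Line 3 6/22 = 27.3%, the legacy line 233/615 = 37.9% → the legacy line
Swing shift: Line 3 131/225 = 58.2%, the legacy line 110/166 = 66.3% → the legacy line
The legacy line has the higher rate in all 3 groups.

the legacy line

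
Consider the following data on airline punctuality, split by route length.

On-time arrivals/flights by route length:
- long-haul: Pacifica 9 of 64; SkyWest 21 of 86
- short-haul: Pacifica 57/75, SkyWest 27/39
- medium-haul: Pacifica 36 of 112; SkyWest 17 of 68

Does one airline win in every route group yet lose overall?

Long-haul: Pacifica 9/64 = 14.1%, SkyWest 21/86 = 24.4% → SkyWest
Short-haul: Pacifica 57/75 = 76.0%, SkyWest 27/39 = 69.2% → Pacifica
Medium-haul: Pacifica 36/112 = 32.1%, SkyWest 17/68 = 25.0% → Pacifica
Overall: Pacifica 102/251 = 40.6%, SkyWest 65/193 = 33.7% → Pacifica
Neither sweeps: Pacifica wins 2 of 3 groups, SkyWest wins 1. Pacifica wins overall but not every group — no Simpson reversal.

No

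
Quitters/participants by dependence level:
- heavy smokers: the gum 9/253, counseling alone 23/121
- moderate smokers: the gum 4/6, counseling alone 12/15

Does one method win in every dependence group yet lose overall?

Heavy smokers: the gum 9/253 = 3.6%, counseling alone 23/121 = 19.0% → counseling alone
Moderate smokers: the gum 4/6 = 66.7%, counseling alone 12/15 = 80.0% → counseling alone
Overall: the gum 13/259 = 5.0%, counseling alone 35/136 = 25.7% → counseling alone
Counseling alone wins overall and in every dependence group — no reversal.

No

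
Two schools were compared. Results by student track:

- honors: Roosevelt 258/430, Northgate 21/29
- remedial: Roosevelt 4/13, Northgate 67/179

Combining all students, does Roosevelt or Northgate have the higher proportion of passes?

Honors: Roosevelt 258/430 = 60.0%, Northgate 21/29 = 72.4% → Northgate
Remedial: Roosevelt 4/13 = 30.8%, Northgate 67/179 = 37.4% → Northgate
Overall: Roosevelt 262/443 = 59.1%, Northgate 88/208 = 42.3% → Roosevelt
(Northgate wins every student group but Roosevelt wins overall — Northgate's students skew toward the low-rate remedial group.)

Roosevelt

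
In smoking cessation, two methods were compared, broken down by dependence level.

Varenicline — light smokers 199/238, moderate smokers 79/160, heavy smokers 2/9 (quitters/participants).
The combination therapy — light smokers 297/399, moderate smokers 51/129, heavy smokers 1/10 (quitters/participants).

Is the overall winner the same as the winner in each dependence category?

Yes

Light smokers: varenicline 199/238 = 83.6%, the combination therapy 297/399 = 74.4% → varenicline
Moderate smokers: varenicline 79/160 = 49.4%, the combination therapy 51/129 = 39.5% → varenicline
Heavy smokers: varenicline 2/9 = 22.2%, the combination therapy 1/10 = 10.0% → varenicline
Overall: varenicline 280/407 = 68.8%, the combination therapy 349/538 = 64.9% → varenicline
Varenicline wins overall and in every dependence group — no reversal.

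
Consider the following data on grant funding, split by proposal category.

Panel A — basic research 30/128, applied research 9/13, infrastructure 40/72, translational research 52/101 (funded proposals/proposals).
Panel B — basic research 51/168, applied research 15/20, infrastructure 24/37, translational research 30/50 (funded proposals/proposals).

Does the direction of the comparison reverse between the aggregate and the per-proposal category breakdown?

No

Basic research: Panel A 30/128 = 23.4%, Panel B 51/168 = 30.4% → Panel B
Applied research: Panel A 9/13 = 69.2%, Panel B 15/20 = 75.0% → Panel B
Infrastructure: Panel A 40/72 = 55.6%, Panel B 24/37 = 64.9% → Panel B
Translational research: Panel A 52/101 = 51.5%, Panel B 30/50 = 60.0% → Panel B
Overall: Panel A 131/314 = 41.7%, Panel B 120/275 = 43.6% → Panel B
Panel B wins overall and in every proposal group — no reversal.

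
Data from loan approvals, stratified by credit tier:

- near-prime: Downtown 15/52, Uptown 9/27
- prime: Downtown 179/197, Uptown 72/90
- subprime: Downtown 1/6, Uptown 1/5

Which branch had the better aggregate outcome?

Downtown

Near-prime: Downtown 15/52 = 28.8%, Uptown 9/27 = 33.3% → Uptown
Prime: Downtown 179/197 = 90.9%, Uptown 72/90 = 80.0% → Downtown
Subprime: Downtown 1/6 = 16.7%, Uptown 1/5 = 20.0% → Uptown
Overall: Downtown 195/255 = 76.5%, Uptown 82/122 = 67.2% → Downtown
(Neither sweeps every credit group, but Downtown has the higher pooled rate.)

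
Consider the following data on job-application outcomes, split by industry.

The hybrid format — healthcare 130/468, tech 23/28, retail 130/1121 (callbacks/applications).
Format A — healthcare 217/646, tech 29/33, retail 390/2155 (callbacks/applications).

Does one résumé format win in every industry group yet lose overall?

No

Healthcare: the hybrid format 130/468 = 27.8%, Format A 217/646 = 33.6% → Format A
Tech: the hybrid format 23/28 = 82.1%, Format A 29/33 = 87.9% → Format A
Retail: the hybrid format 130/1121 = 11.6%, Format A 390/2155 = 18.1% → Format A
Overall: the hybrid format 283/1617 = 17.5%, Format A 636/2834 = 22.4% → Format A
Format A wins overall and in every industry group — no reversal.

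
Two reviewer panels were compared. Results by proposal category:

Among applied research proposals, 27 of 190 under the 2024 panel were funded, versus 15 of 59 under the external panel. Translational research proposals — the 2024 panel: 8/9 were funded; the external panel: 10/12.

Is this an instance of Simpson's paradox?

No

Applied research: the 2024 panel 27/190 = 14.2%, the external panel 15/59 = 25.4% → the external panel
Translational research: the 2024 panel 8/9 = 88.9%, the external panel 10/12 = 83.3% → the 2024 panel
Overall: the 2024 panel 35/199 = 17.6%, the external panel 25/71 = 35.2% → the external panel
Neither sweeps: the 2024 panel wins 1 of 2 groups, the external panel wins 1. The external panel wins overall but not every group — no Simpson reversal.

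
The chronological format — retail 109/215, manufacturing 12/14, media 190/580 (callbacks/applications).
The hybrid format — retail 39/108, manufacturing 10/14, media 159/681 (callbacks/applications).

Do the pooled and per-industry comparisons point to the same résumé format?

Retail: the chronological format 109/215 = 50.7%, the hybrid format 39/108 = 36.1% → the chronological format
Manufacturing: the chronological format 12/14 = 85.7%, the hybrid format 10/14 = 71.4% → the chronological format
Media: the chronological format 190/580 = 32.8%, the hybrid format 159/681 = 23.3% → the chronological format
Overall: the chronological format 311/809 = 38.4%, the hybrid format 208/803 = 25.9% → the chronological format
The chronological format wins overall and in every industry group — no reversal.

Yes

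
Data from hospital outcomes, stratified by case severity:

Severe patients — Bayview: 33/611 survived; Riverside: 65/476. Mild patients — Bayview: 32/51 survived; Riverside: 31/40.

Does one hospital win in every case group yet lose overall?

No

Severe: Bayview 33/611 = 5.4%, Riverside 65/476 = 13.7% → Riverside
Mild: Bayview 32/51 = 62.7%, Riverside 31/40 = 77.5% → Riverside
Overall: Bayview 65/662 = 9.8%, Riverside 96/516 = 18.6% → Riverside
Riverside wins overall and in every case group — no reversal.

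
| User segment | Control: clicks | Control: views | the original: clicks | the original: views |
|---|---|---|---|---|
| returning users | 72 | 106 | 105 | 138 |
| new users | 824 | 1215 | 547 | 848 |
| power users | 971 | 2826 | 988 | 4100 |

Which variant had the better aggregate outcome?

Control

Returning users: Control 72/106 = 67.9%, the original 105/138 = 76.1% → the original
New users: Control 824/1215 = 67.8%, the original 547/848 = 64.5% → Control
Power users: Control 971/2826 = 34.4%, the original 988/4100 = 24.1% → Control
Overall: Control 1867/4147 = 45.0%, the original 1640/5086 = 32.2% → Control
(Neither sweeps every user group, but Control has the higher pooled rate.)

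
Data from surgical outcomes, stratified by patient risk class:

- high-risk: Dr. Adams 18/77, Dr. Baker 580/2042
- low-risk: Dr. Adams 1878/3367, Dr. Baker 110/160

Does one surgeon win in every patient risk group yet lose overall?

Yes

High-risk: Dr. Adams 18/77 = 23.4%, Dr. Baker 580/2042 = 28.4% → Dr. Baker
Low-risk: Dr. Adams 1878/3367 = 55.8%, Dr. Baker 110/160 = 68.8% → Dr. Baker
Overall: Dr. Adams 1896/3444 = 55.1%, Dr. Baker 690/2202 = 31.3% → Dr. Adams
Dr. Baker wins each patient risk group but Dr. Adams wins overall — the comparison reverses. Dr. Baker's operations skew toward high-risk, which has a lower base rate.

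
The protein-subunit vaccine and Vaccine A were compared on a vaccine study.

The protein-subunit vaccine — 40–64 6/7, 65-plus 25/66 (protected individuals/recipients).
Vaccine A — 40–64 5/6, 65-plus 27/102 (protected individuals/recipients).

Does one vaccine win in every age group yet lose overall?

40–64: the protein-subunit vaccine 6/7 = 85.7%, Vaccine A 5/6 = 83.3% → the protein-subunit vaccine
65-plus: the protein-subunit vaccine 25/66 = 37.9%, Vaccine A 27/102 = 26.5% → the protein-subunit vaccine
Overall: the protein-subunit vaccine 31/73 = 42.5%, Vaccine A 32/108 = 29.6% → the protein-subunit vaccine
The protein-subunit vaccine wins overall and in every age group — no reversal.

No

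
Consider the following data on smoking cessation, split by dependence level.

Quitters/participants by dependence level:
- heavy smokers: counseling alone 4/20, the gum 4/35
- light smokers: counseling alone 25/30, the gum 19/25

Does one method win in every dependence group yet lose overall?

Heavy smokers: counseling alone 4/20 = 20.0%, the gum 4/35 = 11.4% → counseling alone
Light smokers: counseling alone 25/30 = 83.3%, the gum 19/25 = 76.0% → counseling alone
Overall: counseling alone 29/50 = 58.0%, the gum 23/60 = 38.3% → counseling alone
Counseling alone wins overall and in every dependence group — no reversal.

No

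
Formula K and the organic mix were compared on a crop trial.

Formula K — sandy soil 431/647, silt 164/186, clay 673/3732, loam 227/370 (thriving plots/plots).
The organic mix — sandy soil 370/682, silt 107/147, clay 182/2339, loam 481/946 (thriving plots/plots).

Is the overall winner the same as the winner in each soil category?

Sandy soil: Formula K 431/647 = 66.6%, the organic mix 370/682 = 54.3% → Formula K
Silt: Formula K 164/186 = 88.2%, the organic mix 107/147 = 72.8% → Formula K
Clay: Formula K 673/3732 = 18.0%, the organic mix 182/2339 = 7.8% → Formula K
Loam: Formula K 227/370 = 61.4%, the organic mix 481/946 = 50.8% → Formula K
Overall: Formula K 1495/4935 = 30.3%, the organic mix 1140/4114 = 27.7% → Formula K
Formula K wins overall and in every soil group — no reversal.

Yes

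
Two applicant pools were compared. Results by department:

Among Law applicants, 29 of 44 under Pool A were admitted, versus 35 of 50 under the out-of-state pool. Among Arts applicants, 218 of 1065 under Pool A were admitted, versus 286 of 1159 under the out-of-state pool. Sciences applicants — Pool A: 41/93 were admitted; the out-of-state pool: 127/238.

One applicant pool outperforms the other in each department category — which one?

the out-of-state pool

Law: Pool A 29/44 = 65.9%, the out-of-state pool 35/50 = 70.0% → the out-of-state pool
Arts: Pool A 218/1065 = 20.5%, the out-of-state pool 286/1159 = 24.7% → the out-of-state pool
Sciences: Pool A 41/93 = 44.1%, the out-of-state pool 127/238 = 53.4% → the out-of-state pool
The out-of-state pool has the higher rate in all 3 groups.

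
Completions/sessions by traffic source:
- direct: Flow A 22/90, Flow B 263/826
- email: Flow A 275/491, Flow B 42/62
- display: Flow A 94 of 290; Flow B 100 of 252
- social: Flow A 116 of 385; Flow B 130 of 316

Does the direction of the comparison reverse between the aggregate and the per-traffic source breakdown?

Yes

Direct: Flow A 22/90 = 24.4%, Flow B 263/826 = 31.8% → Flow B
Email: Flow A 275/491 = 56.0%, Flow B 42/62 = 67.7% → Flow B
Display: Flow A 94/290 = 32.4%, Flow B 100/252 = 39.7% → Flow B
Social: Flow A 116/385 = 30.1%, Flow B 130/316 = 41.1% → Flow B
Overall: Flow A 507/1256 = 40.4%, Flow B 535/1456 = 36.7% → Flow A
Flow B wins each traffic group but Flow A wins overall — the comparison reverses. Flow B's sessions skew toward direct, which has a lower base rate.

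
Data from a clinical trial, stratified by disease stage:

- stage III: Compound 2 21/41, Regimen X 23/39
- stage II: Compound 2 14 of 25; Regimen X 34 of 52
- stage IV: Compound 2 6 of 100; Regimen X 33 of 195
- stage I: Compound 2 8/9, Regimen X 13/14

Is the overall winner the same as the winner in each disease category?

Yes

Stage III: Compound 2 21/41 = 51.2%, Regimen X 23/39 = 59.0% → Regimen X
Stage II: Compound 2 14/25 = 56.0%, Regimen X 34/52 = 65.4% → Regimen X
Stage IV: Compound 2 6/100 = 6.0%, Regimen X 33/195 = 16.9% → Regimen X
Stage I: Compound 2 8/9 = 88.9%, Regimen X 13/14 = 92.9% → Regimen X
Overall: Compound 2 49/175 = 28.0%, Regimen X 103/300 = 34.3% → Regimen X
Regimen X wins overall and in every disease group — no reversal.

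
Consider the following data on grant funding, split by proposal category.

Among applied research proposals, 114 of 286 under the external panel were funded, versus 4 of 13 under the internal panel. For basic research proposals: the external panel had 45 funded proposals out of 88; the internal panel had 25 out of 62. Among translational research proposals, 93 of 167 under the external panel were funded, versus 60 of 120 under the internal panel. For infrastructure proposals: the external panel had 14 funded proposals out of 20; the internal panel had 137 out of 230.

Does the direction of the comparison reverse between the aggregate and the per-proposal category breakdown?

Applied research: the external panel 114/286 = 39.9%, the internal panel 4/13 = 30.8% → the external panel
Basic research: the external panel 45/88 = 51.1%, the internal panel 25/62 = 40.3% → the external panel
Translational research: the external panel 93/167 = 55.7%, the internal panel 60/120 = 50.0% → the external panel
Infrastructure: the external panel 14/20 = 70.0%, the internal panel 137/230 = 59.6% → the external panel
Overall: the external panel 266/561 = 47.4%, the internal panel 226/425 = 53.2% → the internal panel
The external panel wins each proposal group but the internal panel wins overall — the comparison reverses. The external panel's proposals skew toward applied research, which has a lower base rate.

Yes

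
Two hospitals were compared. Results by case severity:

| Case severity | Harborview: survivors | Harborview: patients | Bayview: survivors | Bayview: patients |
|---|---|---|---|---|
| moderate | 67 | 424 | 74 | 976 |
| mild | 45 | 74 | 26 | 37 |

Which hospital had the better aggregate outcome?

Harborview

Moderate: Harborview 67/424 = 15.8%, Bayview 74/976 = 7.6% → Harborview
Mild: Harborview 45/74 = 60.8%, Bayview 26/37 = 70.3% → Bayview
Overall: Harborview 112/498 = 22.5%, Bayview 100/1013 = 9.9% → Harborview
(Neither sweeps every case group, but Harborview has the higher pooled rate.)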